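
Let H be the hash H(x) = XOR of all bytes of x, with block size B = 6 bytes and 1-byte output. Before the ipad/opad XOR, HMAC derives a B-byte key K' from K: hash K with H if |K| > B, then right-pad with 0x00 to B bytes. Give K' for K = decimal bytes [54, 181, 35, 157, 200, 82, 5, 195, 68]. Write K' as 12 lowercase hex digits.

|K| = 9 > B = 6, so first hash the key.
H(K): XOR 36⊕b5⊕23⊕9d⊕c8⊕52⊕05⊕c3⊕44 = 25.
Zero-pad H(K) = 25 to 6 bytes: K' = 25 00 00 00 00 00.

250000000000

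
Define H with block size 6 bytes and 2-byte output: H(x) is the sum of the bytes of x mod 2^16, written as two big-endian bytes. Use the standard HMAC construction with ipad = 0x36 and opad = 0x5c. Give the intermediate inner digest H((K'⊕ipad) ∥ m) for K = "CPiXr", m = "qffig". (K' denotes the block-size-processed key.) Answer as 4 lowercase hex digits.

042f

Key "CPiXr" = 43 50 69 58 72 is 5 bytes ≤ B = 6; zero-pad to 6 bytes: K' = 43 50 69 58 72 00.
K' ⊕ ipad = 75 66 5f 6e 44 36.
Inner input = 75 66 5f 6e 44 36 ∥ 71 66 66 69 67.
Inner hash: sum = 117+102+95+110+68+54+113+102+102+105+103 = 1071 → 04 2f.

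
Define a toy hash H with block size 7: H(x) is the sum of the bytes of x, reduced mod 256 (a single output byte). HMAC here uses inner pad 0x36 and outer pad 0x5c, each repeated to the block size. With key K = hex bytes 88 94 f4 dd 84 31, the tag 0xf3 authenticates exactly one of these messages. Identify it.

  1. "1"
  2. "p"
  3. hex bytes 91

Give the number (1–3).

3

Key hex bytes 88 94 f4 dd 84 31 is 6 bytes ≤ B = 7; zero-pad to 7 bytes: K' = 88 94 f4 dd 84 31 00.
K' ⊕ ipad = be a2 c2 eb b2 07 36; K' ⊕ opad = d4 c8 a8 81 d8 6d 5c.
m1: inner = H(be a2 c2 eb b2 07 36 31) = 2d; tag = H(d4 c8 a8 81 d8 6d 5c 2d) = 93
m2: inner = H(be a2 c2 eb b2 07 36 70) = 6c; tag = H(d4 c8 a8 81 d8 6d 5c 6c) = d2
m3: inner = H(be a2 c2 eb b2 07 36 91) = 8d; tag = H(d4 c8 a8 81 d8 6d 5c 8d) = f3 ← matches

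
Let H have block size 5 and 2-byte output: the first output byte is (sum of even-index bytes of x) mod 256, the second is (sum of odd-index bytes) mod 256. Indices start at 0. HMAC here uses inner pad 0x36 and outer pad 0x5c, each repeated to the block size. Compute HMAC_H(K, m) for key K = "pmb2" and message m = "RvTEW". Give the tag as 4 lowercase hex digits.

Key "pmb2" = 70 6d 62 32 is 4 bytes ≤ B = 5; zero-pad to 5 bytes: K' = 70 6d 62 32 00.
K' ⊕ ipad = 46 5b 54 04 36.  K' ⊕ opad = 2c 31 3e 6e 5c.
Inner input = (K'⊕ipad) ∥ m = 46 5b 54 04 36 ∥ 52 76 54 45 57.
Inner hash: even-index sum = 395 mod 256 = 139; odd-index sum = 348 mod 256 = 92 → 8b 5c.
Outer input = (K'⊕opad) ∥ inner = 2c 31 3e 6e 5c ∥ 8b 5c.
Outer hash (tag): even-index sum = 290 mod 256 = 34; odd-index sum = 298 mod 256 = 42 → 22 2a.

222a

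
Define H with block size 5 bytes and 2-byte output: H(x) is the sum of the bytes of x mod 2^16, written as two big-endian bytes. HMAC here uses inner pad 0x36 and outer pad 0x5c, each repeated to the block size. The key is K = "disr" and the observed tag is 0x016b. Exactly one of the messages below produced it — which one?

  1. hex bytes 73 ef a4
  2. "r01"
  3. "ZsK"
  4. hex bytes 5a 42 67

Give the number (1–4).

2

Key "disr" = 64 69 73 72 is 4 bytes ≤ B = 5; zero-pad to 5 bytes: K' = 64 69 73 72 00.
K' ⊕ ipad = 52 5f 45 44 36; K' ⊕ opad = 38 35 2f 2e 5c.
m1: inner = H(52 5f 45 44 36 73 ef a4) = 03 76; tag = H(38 35 2f 2e 5c 03 76) = 019f
m2: inner = H(52 5f 45 44 36 72 30 31) = 02 43; tag = H(38 35 2f 2e 5c 02 43) = 016b ← matches
m3: inner = H(52 5f 45 44 36 5a 73 4b) = 02 88; tag = H(38 35 2f 2e 5c 02 88) = 01b0
m4: inner = H(52 5f 45 44 36 5a 42 67) = 02 73; tag = H(38 35 2f 2e 5c 02 73) = 019b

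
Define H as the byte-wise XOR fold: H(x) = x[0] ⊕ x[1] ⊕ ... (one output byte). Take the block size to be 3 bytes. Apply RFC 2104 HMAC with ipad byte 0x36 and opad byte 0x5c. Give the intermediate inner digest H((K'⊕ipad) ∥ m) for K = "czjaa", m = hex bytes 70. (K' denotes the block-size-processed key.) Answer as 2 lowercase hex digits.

35

Key "czjaa" = 63 7a 6a 61 61 is 5 bytes > B = 3, so hash it first: H(key) = 73, then zero-pad to 3 bytes: K' = 73 00 00.
K' ⊕ ipad = 45 36 36.
Inner input = 45 36 36 ∥ 70.
Inner hash: XOR 45⊕36⊕36⊕70 = 35.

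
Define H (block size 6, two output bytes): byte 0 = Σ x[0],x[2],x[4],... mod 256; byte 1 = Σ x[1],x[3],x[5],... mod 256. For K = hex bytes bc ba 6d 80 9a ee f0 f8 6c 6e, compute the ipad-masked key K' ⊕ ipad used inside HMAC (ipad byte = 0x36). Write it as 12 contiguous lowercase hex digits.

29b836363636

Key hex bytes bc ba 6d 80 9a ee f0 f8 6c 6e is 10 bytes > B = 6, so hash it first: H(key) = 1f 8e, then zero-pad to 6 bytes: K' = 1f 8e 00 00 00 00.
XOR each byte with 0x36: 1f⊕36=29, 8e⊕36=b8, 00⊕36=36, 00⊕36=36, 00⊕36=36, 00⊕36=36.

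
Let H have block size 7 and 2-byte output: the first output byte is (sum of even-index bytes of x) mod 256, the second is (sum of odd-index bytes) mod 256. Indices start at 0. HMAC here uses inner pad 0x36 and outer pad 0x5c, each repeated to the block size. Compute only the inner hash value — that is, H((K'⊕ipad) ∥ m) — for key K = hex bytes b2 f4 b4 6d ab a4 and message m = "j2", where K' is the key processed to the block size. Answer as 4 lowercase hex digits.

0b19

Key hex bytes b2 f4 b4 6d ab a4 is 6 bytes ≤ B = 7; zero-pad to 7 bytes: K' = b2 f4 b4 6d ab a4 00.
K' ⊕ ipad = 84 c2 82 5b 9d 92 36.
Inner input = 84 c2 82 5b 9d 92 36 ∥ 6a 32.
Inner hash: even-index sum = 523 mod 256 = 11; odd-index sum = 537 mod 256 = 25 → 0b 19.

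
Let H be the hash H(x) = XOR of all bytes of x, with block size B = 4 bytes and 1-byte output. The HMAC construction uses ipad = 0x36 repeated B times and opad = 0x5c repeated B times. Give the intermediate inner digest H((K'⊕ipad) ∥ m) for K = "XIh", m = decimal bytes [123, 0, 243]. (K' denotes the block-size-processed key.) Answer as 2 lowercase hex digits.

Key "XIh" = 58 49 68 is 3 bytes ≤ B = 4; zero-pad to 4 bytes: K' = 58 49 68 00.
K' ⊕ ipad = 6e 7f 5e 36.
Inner input = 6e 7f 5e 36 ∥ 7b 00 f3.
Inner hash: XOR 6e⊕7f⊕5e⊕36⊕7b⊕00⊕f3 = f1.

f1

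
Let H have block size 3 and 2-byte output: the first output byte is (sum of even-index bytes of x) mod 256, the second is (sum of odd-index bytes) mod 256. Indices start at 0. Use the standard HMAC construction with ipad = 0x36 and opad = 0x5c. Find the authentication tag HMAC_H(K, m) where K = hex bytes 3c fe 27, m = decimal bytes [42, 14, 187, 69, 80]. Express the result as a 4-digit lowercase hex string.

d810

Key hex bytes 3c fe 27 is exactly B = 3 bytes: K' = 3c fe 27.
K' ⊕ ipad = 0a c8 11.  K' ⊕ opad = 60 a2 7b.
Inner input = (K'⊕ipad) ∥ m = 0a c8 11 ∥ 2a 0e bb 45 50.
Inner hash: even-index sum = 110 mod 256 = 110; odd-index sum = 509 mod 256 = 253 → 6e fd.
Outer input = (K'⊕opad) ∥ inner = 60 a2 7b ∥ 6e fd.
Outer hash (tag): even-index sum = 472 mod 256 = 216; odd-index sum = 272 mod 256 = 16 → d8 10.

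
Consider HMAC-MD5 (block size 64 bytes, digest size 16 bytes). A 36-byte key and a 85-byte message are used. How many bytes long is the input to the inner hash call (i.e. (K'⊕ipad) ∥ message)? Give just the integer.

Key is 36 ≤ 64 bytes, zero-padded: |K'| = 64.
Inner input = (K'⊕ipad) ∥ m → 64 + 85 = 149 bytes.

149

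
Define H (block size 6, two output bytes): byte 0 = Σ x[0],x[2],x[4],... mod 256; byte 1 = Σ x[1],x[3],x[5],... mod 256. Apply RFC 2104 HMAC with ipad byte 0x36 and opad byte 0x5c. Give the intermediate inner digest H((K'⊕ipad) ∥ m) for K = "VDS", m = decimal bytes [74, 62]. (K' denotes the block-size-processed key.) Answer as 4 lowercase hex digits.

Key "VDS" = 56 44 53 is 3 bytes ≤ B = 6; zero-pad to 6 bytes: K' = 56 44 53 00 00 00.
K' ⊕ ipad = 60 72 65 36 36 36.
Inner input = 60 72 65 36 36 36 ∥ 4a 3e.
Inner hash: even-index sum = 325 mod 256 = 69; odd-index sum = 284 mod 256 = 28 → 45 1c.

451c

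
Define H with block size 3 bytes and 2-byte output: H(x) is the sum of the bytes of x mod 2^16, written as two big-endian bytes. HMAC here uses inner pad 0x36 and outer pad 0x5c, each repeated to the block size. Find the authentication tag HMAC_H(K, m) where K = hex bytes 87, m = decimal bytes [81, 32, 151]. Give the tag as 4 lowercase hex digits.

01ba

Key hex bytes 87 is 1 byte ≤ B = 3; zero-pad to 3 bytes: K' = 87 00 00.
K' ⊕ ipad = b1 36 36.  K' ⊕ opad = db 5c 5c.
Inner input = (K'⊕ipad) ∥ m = b1 36 36 ∥ 51 20 97.
Inner hash: sum = 177+54+54+81+32+151 = 549 → 02 25.
Outer input = (K'⊕opad) ∥ inner = db 5c 5c ∥ 02 25.
Outer hash (tag): sum = 219+92+92+2+37 = 442 → 01 ba.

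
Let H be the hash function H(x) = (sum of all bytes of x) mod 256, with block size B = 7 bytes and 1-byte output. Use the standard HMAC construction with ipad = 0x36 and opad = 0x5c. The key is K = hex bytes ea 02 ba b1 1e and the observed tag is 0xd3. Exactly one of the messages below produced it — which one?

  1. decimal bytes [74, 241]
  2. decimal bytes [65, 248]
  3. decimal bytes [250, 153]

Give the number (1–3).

1

Key hex bytes ea 02 ba b1 1e is 5 bytes ≤ B = 7; zero-pad to 7 bytes: K' = ea 02 ba b1 1e 00 00.
K' ⊕ ipad = dc 34 8c 87 28 36 36; K' ⊕ opad = b6 5e e6 ed 42 5c 5c.
m1: inner = H(dc 34 8c 87 28 36 36 4a f1) = f2; tag = H(b6 5e e6 ed 42 5c 5c f2) = d3 ← matches
m2: inner = H(dc 34 8c 87 28 36 36 41 f8) = f0; tag = H(b6 5e e6 ed 42 5c 5c f0) = d1
m3: inner = H(dc 34 8c 87 28 36 36 fa 99) = 4a; tag = H(b6 5e e6 ed 42 5c 5c 4a) = 2b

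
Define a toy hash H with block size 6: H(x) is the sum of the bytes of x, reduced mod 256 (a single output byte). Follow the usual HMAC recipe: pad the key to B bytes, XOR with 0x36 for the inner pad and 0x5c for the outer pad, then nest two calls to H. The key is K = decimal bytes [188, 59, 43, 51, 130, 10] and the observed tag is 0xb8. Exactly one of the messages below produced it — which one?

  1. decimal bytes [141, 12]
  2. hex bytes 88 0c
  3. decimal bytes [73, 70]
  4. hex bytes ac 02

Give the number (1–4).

4

Key decimal bytes [188, 59, 43, 51, 130, 10] = bc 3b 2b 33 82 0a is exactly B = 6 bytes: K' = bc 3b 2b 33 82 0a.
K' ⊕ ipad = 8a 0d 1d 05 b4 3c; K' ⊕ opad = e0 67 77 6f de 56.
m1: inner = H(8a 0d 1d 05 b4 3c 8d 0c) = 42; tag = H(e0 67 77 6f de 56 42) = a3
m2: inner = H(8a 0d 1d 05 b4 3c 88 0c) = 3d; tag = H(e0 67 77 6f de 56 3d) = 9e
m3: inner = H(8a 0d 1d 05 b4 3c 49 46) = 38; tag = H(e0 67 77 6f de 56 38) = 99
m4: inner = H(8a 0d 1d 05 b4 3c ac 02) = 57; tag = H(e0 67 77 6f de 56 57) = b8 ← matches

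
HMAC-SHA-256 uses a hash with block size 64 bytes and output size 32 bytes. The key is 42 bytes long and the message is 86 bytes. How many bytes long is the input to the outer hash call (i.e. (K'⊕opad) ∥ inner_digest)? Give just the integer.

96

Key is 42 ≤ 64 bytes, zero-padded: |K'| = 64.
Outer input = (K'⊕opad) ∥ H(inner) → 64 + 32 = 96 bytes.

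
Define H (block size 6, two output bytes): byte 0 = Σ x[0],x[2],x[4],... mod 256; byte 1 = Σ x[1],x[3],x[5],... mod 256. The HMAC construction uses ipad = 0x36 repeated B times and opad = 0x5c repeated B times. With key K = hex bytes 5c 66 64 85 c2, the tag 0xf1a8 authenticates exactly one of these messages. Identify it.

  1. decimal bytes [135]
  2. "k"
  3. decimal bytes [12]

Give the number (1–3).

2

Key hex bytes 5c 66 64 85 c2 is 5 bytes ≤ B = 6; zero-pad to 6 bytes: K' = 5c 66 64 85 c2 00.
K' ⊕ ipad = 6a 50 52 b3 f4 36; K' ⊕ opad = 00 3a 38 d9 9e 5c.
m1: inner = H(6a 50 52 b3 f4 36 87) = 37 39; tag = H(00 3a 38 d9 9e 5c 37 39) = 0da8
m2: inner = H(6a 50 52 b3 f4 36 6b) = 1b 39; tag = H(00 3a 38 d9 9e 5c 1b 39) = f1a8 ← matches
m3: inner = H(6a 50 52 b3 f4 36 0c) = bc 39; tag = H(00 3a 38 d9 9e 5c bc 39) = 92a8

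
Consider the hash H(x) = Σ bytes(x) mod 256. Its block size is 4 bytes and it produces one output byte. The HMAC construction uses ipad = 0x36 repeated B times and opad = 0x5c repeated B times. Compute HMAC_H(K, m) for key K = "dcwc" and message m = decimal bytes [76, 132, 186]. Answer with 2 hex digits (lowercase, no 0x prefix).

a8

Key "dcwc" = 64 63 77 63 is exactly B = 4 bytes: K' = 64 63 77 63.
K' ⊕ ipad = 52 55 41 55.  K' ⊕ opad = 38 3f 2b 3f.
Inner input = (K'⊕ipad) ∥ m = 52 55 41 55 ∥ 4c 84 ba.
Inner hash: sum = 82+85+65+85+76+132+186 = 711; mod 256 = 199 → c7.
Outer input = (K'⊕opad) ∥ inner = 38 3f 2b 3f ∥ c7.
Outer hash (tag): sum = 56+63+43+63+199 = 424; mod 256 = 168 → a8.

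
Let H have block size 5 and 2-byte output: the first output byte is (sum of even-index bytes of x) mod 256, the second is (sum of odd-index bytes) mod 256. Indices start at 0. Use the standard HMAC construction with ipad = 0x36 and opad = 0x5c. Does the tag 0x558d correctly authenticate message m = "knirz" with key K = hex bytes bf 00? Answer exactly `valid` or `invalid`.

valid

Key hex bytes bf 00 is 2 bytes ≤ B = 5; zero-pad to 5 bytes: K' = bf 00 00 00 00.
K' ⊕ ipad = 89 36 36 36 36; K' ⊕ opad = e3 5c 5c 5c 5c.
Inner hash: even-index sum = 469 mod 256 = 213; odd-index sum = 442 mod 256 = 186 → d5 ba.
Outer hash (recomputed tag): even-index sum = 597 mod 256 = 85; odd-index sum = 397 mod 256 = 141 → 55 8d.
Recomputed tag = 558d; claimed = 558d → match.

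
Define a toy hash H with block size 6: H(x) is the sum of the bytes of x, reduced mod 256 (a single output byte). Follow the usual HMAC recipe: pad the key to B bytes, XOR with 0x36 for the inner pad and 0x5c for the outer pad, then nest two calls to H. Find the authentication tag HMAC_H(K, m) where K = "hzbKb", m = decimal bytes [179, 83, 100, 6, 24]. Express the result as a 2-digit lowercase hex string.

d6

Key "hzbKb" = 68 7a 62 4b 62 is 5 bytes ≤ B = 6; zero-pad to 6 bytes: K' = 68 7a 62 4b 62 00.
K' ⊕ ipad = 5e 4c 54 7d 54 36.  K' ⊕ opad = 34 26 3e 17 3e 5c.
Inner input = (K'⊕ipad) ∥ m = 5e 4c 54 7d 54 36 ∥ b3 53 64 06 18.
Inner hash: sum = 94+76+84+125+84+54+179+83+100+6+24 = 909; mod 256 = 141 → 8d.
Outer input = (K'⊕opad) ∥ inner = 34 26 3e 17 3e 5c ∥ 8d.
Outer hash (tag): sum = 52+38+62+23+62+92+141 = 470; mod 256 = 214 → d6.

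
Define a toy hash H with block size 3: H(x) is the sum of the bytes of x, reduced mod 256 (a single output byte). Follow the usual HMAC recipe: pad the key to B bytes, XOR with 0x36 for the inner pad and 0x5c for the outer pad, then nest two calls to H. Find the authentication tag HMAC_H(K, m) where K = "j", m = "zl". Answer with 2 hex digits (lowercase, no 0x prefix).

9c

Key "j" = 6a is 1 byte ≤ B = 3; zero-pad to 3 bytes: K' = 6a 00 00.
K' ⊕ ipad = 5c 36 36.  K' ⊕ opad = 36 5c 5c.
Inner input = (K'⊕ipad) ∥ m = 5c 36 36 ∥ 7a 6c.
Inner hash: sum = 92+54+54+122+108 = 430; mod 256 = 174 → ae.
Outer input = (K'⊕opad) ∥ inner = 36 5c 5c ∥ ae.
Outer hash (tag): sum = 54+92+92+174 = 412; mod 256 = 156 → 9c.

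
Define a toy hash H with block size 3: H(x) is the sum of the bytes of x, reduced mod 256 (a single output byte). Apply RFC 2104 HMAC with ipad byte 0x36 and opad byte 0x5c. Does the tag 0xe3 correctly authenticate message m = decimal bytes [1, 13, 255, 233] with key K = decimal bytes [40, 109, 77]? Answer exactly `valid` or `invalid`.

invalid

Key decimal bytes [40, 109, 77] = 28 6d 4d is exactly B = 3 bytes: K' = 28 6d 4d.
K' ⊕ ipad = 1e 5b 7b; K' ⊕ opad = 74 31 11.
Inner hash: sum = 30+91+123+1+13+255+233 = 746; mod 256 = 234 → ea.
Outer hash (recomputed tag): sum = 116+49+17+234 = 416; mod 256 = 160 → a0.
Recomputed tag = a0; claimed = e3 → mismatch.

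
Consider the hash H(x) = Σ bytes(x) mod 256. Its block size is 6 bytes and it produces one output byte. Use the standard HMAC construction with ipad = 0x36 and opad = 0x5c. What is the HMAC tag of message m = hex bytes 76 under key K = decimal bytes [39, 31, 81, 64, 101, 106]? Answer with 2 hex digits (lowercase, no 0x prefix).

Key decimal bytes [39, 31, 81, 64, 101, 106] = 27 1f 51 40 65 6a is exactly B = 6 bytes: K' = 27 1f 51 40 65 6a.
K' ⊕ ipad = 11 29 67 76 53 5c.  K' ⊕ opad = 7b 43 0d 1c 39 36.
Inner input = (K'⊕ipad) ∥ m = 11 29 67 76 53 5c ∥ 76.
Inner hash: sum = 17+41+103+118+83+92+118 = 572; mod 256 = 60 → 3c.
Outer input = (K'⊕opad) ∥ inner = 7b 43 0d 1c 39 36 ∥ 3c.
Outer hash (tag): sum = 123+67+13+28+57+54+60 = 402; mod 256 = 146 → 92.

92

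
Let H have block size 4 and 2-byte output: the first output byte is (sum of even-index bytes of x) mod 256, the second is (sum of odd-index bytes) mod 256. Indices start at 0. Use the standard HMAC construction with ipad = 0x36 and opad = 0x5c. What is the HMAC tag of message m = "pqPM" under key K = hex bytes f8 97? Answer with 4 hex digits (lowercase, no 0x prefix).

c4bc

Key hex bytes f8 97 is 2 bytes ≤ B = 4; zero-pad to 4 bytes: K' = f8 97 00 00.
K' ⊕ ipad = ce a1 36 36.  K' ⊕ opad = a4 cb 5c 5c.
Inner input = (K'⊕ipad) ∥ m = ce a1 36 36 ∥ 70 71 50 4d.
Inner hash: even-index sum = 452 mod 256 = 196; odd-index sum = 405 mod 256 = 149 → c4 95.
Outer input = (K'⊕opad) ∥ inner = a4 cb 5c 5c ∥ c4 95.
Outer hash (tag): even-index sum = 452 mod 256 = 196; odd-index sum = 444 mod 256 = 188 → c4 bc.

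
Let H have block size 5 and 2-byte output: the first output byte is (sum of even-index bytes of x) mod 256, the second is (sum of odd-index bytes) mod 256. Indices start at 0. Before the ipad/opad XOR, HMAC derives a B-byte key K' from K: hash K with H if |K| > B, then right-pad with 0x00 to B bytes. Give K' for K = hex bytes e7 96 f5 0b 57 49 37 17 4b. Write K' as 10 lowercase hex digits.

b501000000

|K| = 9 > B = 5, so first hash the key.
H(K): even-index sum = 693 mod 256 = 181; odd-index sum = 257 mod 256 = 1 → b5 01.
Zero-pad H(K) = b5 01 to 5 bytes: K' = b5 01 00 00 00.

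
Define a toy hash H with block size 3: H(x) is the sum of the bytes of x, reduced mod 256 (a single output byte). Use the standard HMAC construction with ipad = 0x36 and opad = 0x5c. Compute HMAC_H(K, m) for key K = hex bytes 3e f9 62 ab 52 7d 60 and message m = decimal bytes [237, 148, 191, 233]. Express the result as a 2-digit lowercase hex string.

c1

Key hex bytes 3e f9 62 ab 52 7d 60 is 7 bytes > B = 3, so hash it first: H(key) = 73, then zero-pad to 3 bytes: K' = 73 00 00.
K' ⊕ ipad = 45 36 36.  K' ⊕ opad = 2f 5c 5c.
Inner input = (K'⊕ipad) ∥ m = 45 36 36 ∥ ed 94 bf e9.
Inner hash: sum = 69+54+54+237+148+191+233 = 986; mod 256 = 218 → da.
Outer input = (K'⊕opad) ∥ inner = 2f 5c 5c ∥ da.
Outer hash (tag): sum = 47+92+92+218 = 449; mod 256 = 193 → c1.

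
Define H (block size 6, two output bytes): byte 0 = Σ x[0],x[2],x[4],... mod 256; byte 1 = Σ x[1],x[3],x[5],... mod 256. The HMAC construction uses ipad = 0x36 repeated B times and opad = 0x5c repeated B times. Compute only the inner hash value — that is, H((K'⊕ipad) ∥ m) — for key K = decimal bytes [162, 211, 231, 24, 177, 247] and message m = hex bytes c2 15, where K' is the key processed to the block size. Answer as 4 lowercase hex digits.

aee9

Key decimal bytes [162, 211, 231, 24, 177, 247] = a2 d3 e7 18 b1 f7 is exactly B = 6 bytes: K' = a2 d3 e7 18 b1 f7.
K' ⊕ ipad = 94 e5 d1 2e 87 c1.
Inner input = 94 e5 d1 2e 87 c1 ∥ c2 15.
Inner hash: even-index sum = 686 mod 256 = 174; odd-index sum = 489 mod 256 = 233 → ae e9.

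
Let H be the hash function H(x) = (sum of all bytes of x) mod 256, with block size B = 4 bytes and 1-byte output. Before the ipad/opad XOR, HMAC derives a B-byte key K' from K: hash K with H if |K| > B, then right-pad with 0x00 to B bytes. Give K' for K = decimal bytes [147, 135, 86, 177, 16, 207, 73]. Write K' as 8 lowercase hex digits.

|K| = 7 > B = 4, so first hash the key.
H(K): sum = 147+135+86+177+16+207+73 = 841; mod 256 = 73 → 49.
Zero-pad H(K) = 49 to 4 bytes: K' = 49 00 00 00.

49000000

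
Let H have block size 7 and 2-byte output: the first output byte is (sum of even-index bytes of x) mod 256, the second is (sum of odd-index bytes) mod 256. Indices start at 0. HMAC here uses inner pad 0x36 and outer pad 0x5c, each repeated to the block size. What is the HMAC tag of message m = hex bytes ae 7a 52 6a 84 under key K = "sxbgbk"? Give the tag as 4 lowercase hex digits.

Key "sxbgbk" = 73 78 62 67 62 6b is 6 bytes ≤ B = 7; zero-pad to 7 bytes: K' = 73 78 62 67 62 6b 00.
K' ⊕ ipad = 45 4e 54 51 54 5d 36.  K' ⊕ opad = 2f 24 3e 3b 3e 37 5c.
Inner input = (K'⊕ipad) ∥ m = 45 4e 54 51 54 5d 36 ∥ ae 7a 52 6a 84.
Inner hash: even-index sum = 519 mod 256 = 7; odd-index sum = 640 mod 256 = 128 → 07 80.
Outer input = (K'⊕opad) ∥ inner = 2f 24 3e 3b 3e 37 5c ∥ 07 80.
Outer hash (tag): even-index sum = 391 mod 256 = 135; odd-index sum = 157 mod 256 = 157 → 87 9d.

879d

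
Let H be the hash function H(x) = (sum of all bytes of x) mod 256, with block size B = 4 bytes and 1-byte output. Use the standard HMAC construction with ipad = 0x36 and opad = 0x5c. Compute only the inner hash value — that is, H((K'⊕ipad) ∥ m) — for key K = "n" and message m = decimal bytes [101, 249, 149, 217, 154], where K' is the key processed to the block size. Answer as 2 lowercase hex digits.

Key "n" = 6e is 1 byte ≤ B = 4; zero-pad to 4 bytes: K' = 6e 00 00 00.
K' ⊕ ipad = 58 36 36 36.
Inner input = 58 36 36 36 ∥ 65 f9 95 d9 9a.
Inner hash: sum = 88+54+54+54+101+249+149+217+154 = 1120; mod 256 = 96 → 60.

60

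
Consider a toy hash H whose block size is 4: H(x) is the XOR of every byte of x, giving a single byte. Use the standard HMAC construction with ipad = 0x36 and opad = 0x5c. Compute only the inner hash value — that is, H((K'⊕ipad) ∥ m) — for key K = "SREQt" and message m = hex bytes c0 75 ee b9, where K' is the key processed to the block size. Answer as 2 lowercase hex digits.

Key "SREQt" = 53 52 45 51 74 is 5 bytes > B = 4, so hash it first: H(key) = 61, then zero-pad to 4 bytes: K' = 61 00 00 00.
K' ⊕ ipad = 57 36 36 36.
Inner input = 57 36 36 36 ∥ c0 75 ee b9.
Inner hash: XOR 57⊕36⊕36⊕36⊕c0⊕75⊕ee⊕b9 = 83.

83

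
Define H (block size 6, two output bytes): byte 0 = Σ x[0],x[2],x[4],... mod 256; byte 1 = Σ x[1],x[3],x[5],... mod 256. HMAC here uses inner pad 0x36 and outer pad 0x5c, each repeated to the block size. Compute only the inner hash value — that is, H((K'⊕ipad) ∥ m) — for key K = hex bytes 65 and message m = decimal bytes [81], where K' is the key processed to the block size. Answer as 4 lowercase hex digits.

10a2

Key hex bytes 65 is 1 byte ≤ B = 6; zero-pad to 6 bytes: K' = 65 00 00 00 00 00.
K' ⊕ ipad = 53 36 36 36 36 36.
Inner input = 53 36 36 36 36 36 ∥ 51.
Inner hash: even-index sum = 272 mod 256 = 16; odd-index sum = 162 mod 256 = 162 → 10 a2.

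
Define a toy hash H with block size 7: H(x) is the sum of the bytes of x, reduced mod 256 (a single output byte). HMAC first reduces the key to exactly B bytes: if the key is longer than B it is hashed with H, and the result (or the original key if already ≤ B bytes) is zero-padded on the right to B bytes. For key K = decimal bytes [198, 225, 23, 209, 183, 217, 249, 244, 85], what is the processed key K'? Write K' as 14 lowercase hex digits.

61000000000000

|K| = 9 > B = 7, so first hash the key.
H(K): sum = 198+225+23+209+183+217+249+244+85 = 1633; mod 256 = 97 → 61.
Zero-pad H(K) = 61 to 7 bytes: K' = 61 00 00 00 00 00 00.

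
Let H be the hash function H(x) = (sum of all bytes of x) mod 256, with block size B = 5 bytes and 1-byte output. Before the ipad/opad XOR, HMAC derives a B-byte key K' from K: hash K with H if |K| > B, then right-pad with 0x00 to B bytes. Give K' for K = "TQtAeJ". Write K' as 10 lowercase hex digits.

|K| = 6 > B = 5, so first hash the key.
H(K): sum = 84+81+116+65+101+74 = 521; mod 256 = 9 → 09.
Zero-pad H(K) = 09 to 5 bytes: K' = 09 00 00 00 00.

0900000000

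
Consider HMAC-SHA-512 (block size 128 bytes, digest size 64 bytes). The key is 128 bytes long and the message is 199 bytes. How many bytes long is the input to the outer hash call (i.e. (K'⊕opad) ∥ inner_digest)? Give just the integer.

192

Key is 128 ≤ 128 bytes, zero-padded: |K'| = 128.
Outer input = (K'⊕opad) ∥ H(inner) → 128 + 64 = 192 bytes.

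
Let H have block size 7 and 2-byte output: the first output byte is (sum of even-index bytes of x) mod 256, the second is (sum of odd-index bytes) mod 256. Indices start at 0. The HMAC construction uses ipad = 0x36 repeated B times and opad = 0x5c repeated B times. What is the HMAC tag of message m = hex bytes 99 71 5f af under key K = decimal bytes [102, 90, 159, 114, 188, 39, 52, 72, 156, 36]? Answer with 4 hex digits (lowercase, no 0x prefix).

ae24

Key decimal bytes [102, 90, 159, 114, 188, 39, 52, 72, 156, 36] = 66 5a 9f 72 bc 27 34 48 9c 24 is 10 bytes > B = 7, so hash it first: H(key) = 91 5f, then zero-pad to 7 bytes: K' = 91 5f 00 00 00 00 00.
K' ⊕ ipad = a7 69 36 36 36 36 36.  K' ⊕ opad = cd 03 5c 5c 5c 5c 5c.
Inner input = (K'⊕ipad) ∥ m = a7 69 36 36 36 36 36 ∥ 99 71 5f af.
Inner hash: even-index sum = 617 mod 256 = 105; odd-index sum = 461 mod 256 = 205 → 69 cd.
Outer input = (K'⊕opad) ∥ inner = cd 03 5c 5c 5c 5c 5c ∥ 69 cd.
Outer hash (tag): even-index sum = 686 mod 256 = 174; odd-index sum = 292 mod 256 = 36 → ae 24.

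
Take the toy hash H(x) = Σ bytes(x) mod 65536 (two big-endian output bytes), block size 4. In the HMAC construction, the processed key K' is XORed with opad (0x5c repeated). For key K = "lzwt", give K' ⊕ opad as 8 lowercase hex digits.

30262b28

Key "lzwt" = 6c 7a 77 74 is exactly B = 4 bytes: K' = 6c 7a 77 74.
XOR each byte with 0x5c: 6c⊕5c=30, 7a⊕5c=26, 77⊕5c=2b, 74⊕5c=28.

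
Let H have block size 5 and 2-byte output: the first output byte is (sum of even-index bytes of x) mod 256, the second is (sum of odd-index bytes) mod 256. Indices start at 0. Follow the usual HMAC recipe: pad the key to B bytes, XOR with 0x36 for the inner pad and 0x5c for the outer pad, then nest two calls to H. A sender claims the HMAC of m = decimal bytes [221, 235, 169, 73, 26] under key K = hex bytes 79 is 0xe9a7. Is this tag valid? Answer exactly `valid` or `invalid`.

valid

Key hex bytes 79 is 1 byte ≤ B = 5; zero-pad to 5 bytes: K' = 79 00 00 00 00.
K' ⊕ ipad = 4f 36 36 36 36; K' ⊕ opad = 25 5c 5c 5c 5c.
Inner hash: even-index sum = 495 mod 256 = 239; odd-index sum = 524 mod 256 = 12 → ef 0c.
Outer hash (recomputed tag): even-index sum = 233 mod 256 = 233; odd-index sum = 423 mod 256 = 167 → e9 a7.
Recomputed tag = e9a7; claimed = e9a7 → match.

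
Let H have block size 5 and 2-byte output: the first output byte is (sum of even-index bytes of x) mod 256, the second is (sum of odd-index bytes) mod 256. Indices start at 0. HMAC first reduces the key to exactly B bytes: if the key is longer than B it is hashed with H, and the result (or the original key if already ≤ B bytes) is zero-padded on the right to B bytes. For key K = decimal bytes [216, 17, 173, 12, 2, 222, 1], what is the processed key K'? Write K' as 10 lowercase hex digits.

|K| = 7 > B = 5, so first hash the key.
H(K): even-index sum = 392 mod 256 = 136; odd-index sum = 251 mod 256 = 251 → 88 fb.
Zero-pad H(K) = 88 fb to 5 bytes: K' = 88 fb 00 00 00.

88fb000000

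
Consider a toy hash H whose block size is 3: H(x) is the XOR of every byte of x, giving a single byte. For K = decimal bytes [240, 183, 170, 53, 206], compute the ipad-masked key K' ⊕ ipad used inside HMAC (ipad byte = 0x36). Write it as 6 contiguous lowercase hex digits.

Key decimal bytes [240, 183, 170, 53, 206] = f0 b7 aa 35 ce is 5 bytes > B = 3, so hash it first: H(key) = 16, then zero-pad to 3 bytes: K' = 16 00 00.
XOR each byte with 0x36: 16⊕36=20, 00⊕36=36, 00⊕36=36.

203636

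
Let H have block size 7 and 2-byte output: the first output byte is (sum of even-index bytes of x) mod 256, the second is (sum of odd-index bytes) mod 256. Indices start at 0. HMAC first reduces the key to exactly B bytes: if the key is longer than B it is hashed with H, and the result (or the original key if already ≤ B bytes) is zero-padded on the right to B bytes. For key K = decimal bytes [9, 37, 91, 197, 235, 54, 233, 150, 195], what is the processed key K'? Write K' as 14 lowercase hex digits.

|K| = 9 > B = 7, so first hash the key.
H(K): even-index sum = 763 mod 256 = 251; odd-index sum = 438 mod 256 = 182 → fb b6.
Zero-pad H(K) = fb b6 to 7 bytes: K' = fb b6 00 00 00 00 00.

fbb60000000000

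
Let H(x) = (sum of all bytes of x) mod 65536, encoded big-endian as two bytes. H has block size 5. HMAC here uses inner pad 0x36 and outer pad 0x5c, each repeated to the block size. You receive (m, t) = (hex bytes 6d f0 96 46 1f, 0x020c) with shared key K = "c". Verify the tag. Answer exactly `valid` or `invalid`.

invalid

Key "c" = 63 is 1 byte ≤ B = 5; zero-pad to 5 bytes: K' = 63 00 00 00 00.
K' ⊕ ipad = 55 36 36 36 36; K' ⊕ opad = 3f 5c 5c 5c 5c.
Inner hash: sum = 85+54+54+54+54+109+240+150+70+31 = 901 → 03 85.
Outer hash (recomputed tag): sum = 63+92+92+92+92+3+133 = 567 → 02 37.
Recomputed tag = 0237; claimed = 020c → mismatch.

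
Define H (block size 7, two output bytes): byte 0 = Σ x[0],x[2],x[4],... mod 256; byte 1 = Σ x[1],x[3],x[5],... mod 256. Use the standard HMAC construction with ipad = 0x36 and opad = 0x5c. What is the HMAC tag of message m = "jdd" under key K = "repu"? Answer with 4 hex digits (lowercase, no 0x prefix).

Key "repu" = 72 65 70 75 is 4 bytes ≤ B = 7; zero-pad to 7 bytes: K' = 72 65 70 75 00 00 00.
K' ⊕ ipad = 44 53 46 43 36 36 36.  K' ⊕ opad = 2e 39 2c 29 5c 5c 5c.
Inner input = (K'⊕ipad) ∥ m = 44 53 46 43 36 36 36 ∥ 6a 64 64.
Inner hash: even-index sum = 346 mod 256 = 90; odd-index sum = 410 mod 256 = 154 → 5a 9a.
Outer input = (K'⊕opad) ∥ inner = 2e 39 2c 29 5c 5c 5c ∥ 5a 9a.
Outer hash (tag): even-index sum = 428 mod 256 = 172; odd-index sum = 280 mod 256 = 24 → ac 18.

ac18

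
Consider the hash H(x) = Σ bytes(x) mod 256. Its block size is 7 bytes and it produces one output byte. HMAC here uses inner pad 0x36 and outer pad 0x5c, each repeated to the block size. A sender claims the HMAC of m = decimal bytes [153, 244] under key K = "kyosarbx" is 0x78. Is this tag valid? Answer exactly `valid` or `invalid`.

invalid

Key "kyosarbx" = 6b 79 6f 73 61 72 62 78 is 8 bytes > B = 7, so hash it first: H(key) = 73, then zero-pad to 7 bytes: K' = 73 00 00 00 00 00 00.
K' ⊕ ipad = 45 36 36 36 36 36 36; K' ⊕ opad = 2f 5c 5c 5c 5c 5c 5c.
Inner hash: sum = 69+54+54+54+54+54+54+153+244 = 790; mod 256 = 22 → 16.
Outer hash (recomputed tag): sum = 47+92+92+92+92+92+92+22 = 621; mod 256 = 109 → 6d.
Recomputed tag = 6d; claimed = 78 → mismatch.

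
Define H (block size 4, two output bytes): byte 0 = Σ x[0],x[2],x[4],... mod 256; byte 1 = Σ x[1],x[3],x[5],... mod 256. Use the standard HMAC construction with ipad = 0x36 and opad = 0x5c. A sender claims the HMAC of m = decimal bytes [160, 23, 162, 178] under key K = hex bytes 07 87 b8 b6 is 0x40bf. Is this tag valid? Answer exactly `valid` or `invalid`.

Key hex bytes 07 87 b8 b6 is exactly B = 4 bytes: K' = 07 87 b8 b6.
K' ⊕ ipad = 31 b1 8e 80; K' ⊕ opad = 5b db e4 ea.
Inner hash: even-index sum = 513 mod 256 = 1; odd-index sum = 506 mod 256 = 250 → 01 fa.
Outer hash (recomputed tag): even-index sum = 320 mod 256 = 64; odd-index sum = 703 mod 256 = 191 → 40 bf.
Recomputed tag = 40bf; claimed = 40bf → match.

valid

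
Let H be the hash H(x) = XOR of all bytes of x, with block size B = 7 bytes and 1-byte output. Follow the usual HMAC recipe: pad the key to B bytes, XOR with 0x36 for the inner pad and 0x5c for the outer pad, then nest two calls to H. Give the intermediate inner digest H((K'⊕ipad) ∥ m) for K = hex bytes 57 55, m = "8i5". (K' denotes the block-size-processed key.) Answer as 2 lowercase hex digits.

50

Key hex bytes 57 55 is 2 bytes ≤ B = 7; zero-pad to 7 bytes: K' = 57 55 00 00 00 00 00.
K' ⊕ ipad = 61 63 36 36 36 36 36.
Inner input = 61 63 36 36 36 36 36 ∥ 38 69 35.
Inner hash: XOR 61⊕63⊕36⊕36⊕36⊕36⊕36⊕38⊕69⊕35 = 50.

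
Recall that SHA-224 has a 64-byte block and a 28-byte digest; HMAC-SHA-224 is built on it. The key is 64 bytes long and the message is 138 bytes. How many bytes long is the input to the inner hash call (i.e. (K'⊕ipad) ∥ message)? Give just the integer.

202

Key is 64 ≤ 64 bytes, zero-padded: |K'| = 64.
Inner input = (K'⊕ipad) ∥ m → 64 + 138 = 202 bytes.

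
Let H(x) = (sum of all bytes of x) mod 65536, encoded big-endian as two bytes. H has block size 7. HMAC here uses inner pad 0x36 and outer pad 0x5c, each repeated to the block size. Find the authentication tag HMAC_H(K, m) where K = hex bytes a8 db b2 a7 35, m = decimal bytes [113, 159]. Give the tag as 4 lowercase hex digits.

04a8

Key hex bytes a8 db b2 a7 35 is 5 bytes ≤ B = 7; zero-pad to 7 bytes: K' = a8 db b2 a7 35 00 00.
K' ⊕ ipad = 9e ed 84 91 03 36 36.  K' ⊕ opad = f4 87 ee fb 69 5c 5c.
Inner input = (K'⊕ipad) ∥ m = 9e ed 84 91 03 36 36 ∥ 71 9f.
Inner hash: sum = 158+237+132+145+3+54+54+113+159 = 1055 → 04 1f.
Outer input = (K'⊕opad) ∥ inner = f4 87 ee fb 69 5c 5c ∥ 04 1f.
Outer hash (tag): sum = 244+135+238+251+105+92+92+4+31 = 1192 → 04 a8.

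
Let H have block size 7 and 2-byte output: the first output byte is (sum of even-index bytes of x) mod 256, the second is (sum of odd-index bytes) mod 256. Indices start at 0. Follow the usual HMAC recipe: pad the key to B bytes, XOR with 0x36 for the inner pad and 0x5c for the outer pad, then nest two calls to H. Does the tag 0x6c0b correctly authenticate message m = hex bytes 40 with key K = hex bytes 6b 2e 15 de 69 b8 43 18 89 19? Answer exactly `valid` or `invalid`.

invalid

Key hex bytes 6b 2e 15 de 69 b8 43 18 89 19 is 10 bytes > B = 7, so hash it first: H(key) = b5 f5, then zero-pad to 7 bytes: K' = b5 f5 00 00 00 00 00.
K' ⊕ ipad = 83 c3 36 36 36 36 36; K' ⊕ opad = e9 a9 5c 5c 5c 5c 5c.
Inner hash: even-index sum = 293 mod 256 = 37; odd-index sum = 367 mod 256 = 111 → 25 6f.
Outer hash (recomputed tag): even-index sum = 620 mod 256 = 108; odd-index sum = 390 mod 256 = 134 → 6c 86.
Recomputed tag = 6c86; claimed = 6c0b → mismatch.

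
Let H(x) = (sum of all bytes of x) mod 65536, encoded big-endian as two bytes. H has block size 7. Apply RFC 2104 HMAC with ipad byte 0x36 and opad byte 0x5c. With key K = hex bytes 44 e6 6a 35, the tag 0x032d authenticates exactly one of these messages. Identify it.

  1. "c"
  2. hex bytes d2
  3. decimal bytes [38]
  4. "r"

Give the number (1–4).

1

Key hex bytes 44 e6 6a 35 is 4 bytes ≤ B = 7; zero-pad to 7 bytes: K' = 44 e6 6a 35 00 00 00.
K' ⊕ ipad = 72 d0 5c 03 36 36 36; K' ⊕ opad = 18 ba 36 69 5c 5c 5c.
m1: inner = H(72 d0 5c 03 36 36 36 63) = 02 a6; tag = H(18 ba 36 69 5c 5c 5c 02 a6) = 032d ← matches
m2: inner = H(72 d0 5c 03 36 36 36 d2) = 03 15; tag = H(18 ba 36 69 5c 5c 5c 03 15) = 029d
m3: inner = H(72 d0 5c 03 36 36 36 26) = 02 69; tag = H(18 ba 36 69 5c 5c 5c 02 69) = 02f0
m4: inner = H(72 d0 5c 03 36 36 36 72) = 02 b5; tag = H(18 ba 36 69 5c 5c 5c 02 b5) = 033c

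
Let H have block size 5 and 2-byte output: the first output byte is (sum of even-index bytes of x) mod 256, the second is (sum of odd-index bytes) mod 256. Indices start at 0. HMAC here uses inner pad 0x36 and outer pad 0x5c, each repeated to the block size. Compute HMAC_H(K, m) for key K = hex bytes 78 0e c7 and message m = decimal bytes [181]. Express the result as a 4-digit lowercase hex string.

Key hex bytes 78 0e c7 is 3 bytes ≤ B = 5; zero-pad to 5 bytes: K' = 78 0e c7 00 00.
K' ⊕ ipad = 4e 38 f1 36 36.  K' ⊕ opad = 24 52 9b 5c 5c.
Inner input = (K'⊕ipad) ∥ m = 4e 38 f1 36 36 ∥ b5.
Inner hash: even-index sum = 373 mod 256 = 117; odd-index sum = 291 mod 256 = 35 → 75 23.
Outer input = (K'⊕opad) ∥ inner = 24 52 9b 5c 5c ∥ 75 23.
Outer hash (tag): even-index sum = 318 mod 256 = 62; odd-index sum = 291 mod 256 = 35 → 3e 23.

3e23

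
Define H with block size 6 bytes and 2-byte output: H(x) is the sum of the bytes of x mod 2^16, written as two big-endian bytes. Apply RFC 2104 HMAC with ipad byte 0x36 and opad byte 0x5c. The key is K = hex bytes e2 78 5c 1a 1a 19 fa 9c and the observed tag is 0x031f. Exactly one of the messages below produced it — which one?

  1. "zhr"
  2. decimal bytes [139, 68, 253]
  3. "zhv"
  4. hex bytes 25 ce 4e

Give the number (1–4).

Key hex bytes e2 78 5c 1a 1a 19 fa 9c is 8 bytes > B = 6, so hash it first: H(key) = 03 99, then zero-pad to 6 bytes: K' = 03 99 00 00 00 00.
K' ⊕ ipad = 35 af 36 36 36 36; K' ⊕ opad = 5f c5 5c 5c 5c 5c.
m1: inner = H(35 af 36 36 36 36 7a 68 72) = 03 10; tag = H(5f c5 5c 5c 5c 5c 03 10) = 02a7
m2: inner = H(35 af 36 36 36 36 8b 44 fd) = 03 88; tag = H(5f c5 5c 5c 5c 5c 03 88) = 031f ← matches
m3: inner = H(35 af 36 36 36 36 7a 68 76) = 03 14; tag = H(5f c5 5c 5c 5c 5c 03 14) = 02ab
m4: inner = H(35 af 36 36 36 36 25 ce 4e) = 02 fd; tag = H(5f c5 5c 5c 5c 5c 02 fd) = 0393

2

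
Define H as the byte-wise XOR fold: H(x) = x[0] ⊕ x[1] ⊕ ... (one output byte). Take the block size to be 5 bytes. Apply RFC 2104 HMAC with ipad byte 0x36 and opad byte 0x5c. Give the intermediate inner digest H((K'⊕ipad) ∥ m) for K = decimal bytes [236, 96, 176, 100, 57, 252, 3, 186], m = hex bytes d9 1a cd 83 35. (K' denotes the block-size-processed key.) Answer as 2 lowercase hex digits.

aa

Key decimal bytes [236, 96, 176, 100, 57, 252, 3, 186] = ec 60 b0 64 39 fc 03 ba is 8 bytes > B = 5, so hash it first: H(key) = 24, then zero-pad to 5 bytes: K' = 24 00 00 00 00.
K' ⊕ ipad = 12 36 36 36 36.
Inner input = 12 36 36 36 36 ∥ d9 1a cd 83 35.
Inner hash: XOR 12⊕36⊕36⊕36⊕36⊕d9⊕1a⊕cd⊕83⊕35 = aa.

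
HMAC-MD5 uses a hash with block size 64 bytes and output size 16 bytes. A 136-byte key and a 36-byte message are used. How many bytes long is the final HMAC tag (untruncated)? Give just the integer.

The tag is one MD5 digest: 16 bytes.

16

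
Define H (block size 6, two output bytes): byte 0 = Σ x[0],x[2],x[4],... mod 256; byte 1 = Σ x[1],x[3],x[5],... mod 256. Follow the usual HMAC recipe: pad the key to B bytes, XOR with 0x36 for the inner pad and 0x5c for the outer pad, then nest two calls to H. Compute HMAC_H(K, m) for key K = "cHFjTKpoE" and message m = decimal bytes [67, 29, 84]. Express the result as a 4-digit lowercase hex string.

Key "cHFjTKpoE" = 63 48 46 6a 54 4b 70 6f 45 is 9 bytes > B = 6, so hash it first: H(key) = b2 6c, then zero-pad to 6 bytes: K' = b2 6c 00 00 00 00.
K' ⊕ ipad = 84 5a 36 36 36 36.  K' ⊕ opad = ee 30 5c 5c 5c 5c.
Inner input = (K'⊕ipad) ∥ m = 84 5a 36 36 36 36 ∥ 43 1d 54.
Inner hash: even-index sum = 391 mod 256 = 135; odd-index sum = 227 mod 256 = 227 → 87 e3.
Outer input = (K'⊕opad) ∥ inner = ee 30 5c 5c 5c 5c ∥ 87 e3.
Outer hash (tag): even-index sum = 557 mod 256 = 45; odd-index sum = 459 mod 256 = 203 → 2d cb.

2dcb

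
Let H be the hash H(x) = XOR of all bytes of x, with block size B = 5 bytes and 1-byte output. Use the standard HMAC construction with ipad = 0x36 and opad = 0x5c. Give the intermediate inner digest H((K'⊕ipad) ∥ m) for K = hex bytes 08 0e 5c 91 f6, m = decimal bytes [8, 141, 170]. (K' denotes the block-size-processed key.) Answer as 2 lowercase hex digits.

Key hex bytes 08 0e 5c 91 f6 is exactly B = 5 bytes: K' = 08 0e 5c 91 f6.
K' ⊕ ipad = 3e 38 6a a7 c0.
Inner input = 3e 38 6a a7 c0 ∥ 08 8d aa.
Inner hash: XOR 3e⊕38⊕6a⊕a7⊕c0⊕08⊕8d⊕aa = 24.

24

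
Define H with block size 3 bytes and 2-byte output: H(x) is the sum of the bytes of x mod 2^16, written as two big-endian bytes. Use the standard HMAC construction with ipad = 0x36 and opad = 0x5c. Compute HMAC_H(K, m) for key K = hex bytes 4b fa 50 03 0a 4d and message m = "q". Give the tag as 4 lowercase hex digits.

0224

Key hex bytes 4b fa 50 03 0a 4d is 6 bytes > B = 3, so hash it first: H(key) = 01 ef, then zero-pad to 3 bytes: K' = 01 ef 00.
K' ⊕ ipad = 37 d9 36.  K' ⊕ opad = 5d b3 5c.
Inner input = (K'⊕ipad) ∥ m = 37 d9 36 ∥ 71.
Inner hash: sum = 55+217+54+113 = 439 → 01 b7.
Outer input = (K'⊕opad) ∥ inner = 5d b3 5c ∥ 01 b7.
Outer hash (tag): sum = 93+179+92+1+183 = 548 → 02 24.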